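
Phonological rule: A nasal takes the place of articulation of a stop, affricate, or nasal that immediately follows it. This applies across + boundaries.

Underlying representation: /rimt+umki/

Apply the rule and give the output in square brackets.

/m/ before /t/ (alveolar) → [n]
/m/ before /k/ (velar) → [ŋ]

[rint+uŋki]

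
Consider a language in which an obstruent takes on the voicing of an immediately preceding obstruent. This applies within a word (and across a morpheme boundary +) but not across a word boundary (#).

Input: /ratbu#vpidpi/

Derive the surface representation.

/b/ after /t/ (voiceless) → [p]
/p/ after /v/ (voiced) → [b]
/p/ after /d/ (voiced) → [b]

[ratpu#vbidbi]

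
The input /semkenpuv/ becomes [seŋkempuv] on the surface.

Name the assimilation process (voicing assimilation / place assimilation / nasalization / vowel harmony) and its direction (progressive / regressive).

place assimilation, regressive

/m/→[ŋ] /n/→[m].
Each target copies a feature from the following segment, so the direction is regressive.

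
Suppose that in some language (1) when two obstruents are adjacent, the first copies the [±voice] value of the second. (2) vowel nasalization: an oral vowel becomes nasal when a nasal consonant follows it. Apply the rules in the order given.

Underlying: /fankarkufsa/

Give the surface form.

Rule 1: no segment meets the rule's conditions; no change.
After rule 1: fankarkufsa
Rule 2: /a/ before nasal /n/ → [ã]

[fãnkarkufsa]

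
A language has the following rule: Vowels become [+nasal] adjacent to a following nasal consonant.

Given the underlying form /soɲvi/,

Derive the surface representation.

[sõɲvi]

/o/ before nasal /ɲ/ → [õ]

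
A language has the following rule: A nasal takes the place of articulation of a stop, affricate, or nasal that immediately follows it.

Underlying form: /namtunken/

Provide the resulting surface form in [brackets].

[nantuŋken]

/m/ before /t/ (alveolar) → [n]
/n/ before /k/ (velar) → [ŋ]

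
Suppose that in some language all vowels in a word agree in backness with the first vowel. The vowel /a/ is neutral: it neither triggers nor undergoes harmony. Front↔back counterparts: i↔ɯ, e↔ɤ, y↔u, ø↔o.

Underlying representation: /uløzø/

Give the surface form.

[ulozo]

/ø/ harmonizes with /u/ ([+back]) → [o]
/ø/ harmonizes with /u/ ([+back]) → [o]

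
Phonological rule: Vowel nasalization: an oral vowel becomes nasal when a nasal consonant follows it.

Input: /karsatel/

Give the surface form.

[karsatel]

no segment meets the rule's conditions; no change.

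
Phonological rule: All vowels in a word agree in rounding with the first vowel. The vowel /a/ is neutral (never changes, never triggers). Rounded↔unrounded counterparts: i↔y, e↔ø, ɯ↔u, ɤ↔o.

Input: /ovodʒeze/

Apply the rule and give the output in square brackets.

/e/ harmonizes with /o/ ([+round]) → [ø]
/e/ harmonizes with /o/ ([+round]) → [ø]

[ovodʒøzø]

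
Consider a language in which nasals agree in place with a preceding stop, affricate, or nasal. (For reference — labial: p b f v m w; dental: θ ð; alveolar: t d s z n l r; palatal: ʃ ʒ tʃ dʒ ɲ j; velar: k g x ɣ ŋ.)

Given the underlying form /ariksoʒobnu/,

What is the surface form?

[ariksoʒobmu]

/n/ after /b/ (labial) → [m]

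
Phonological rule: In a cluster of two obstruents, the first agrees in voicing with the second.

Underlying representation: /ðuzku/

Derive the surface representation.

[ðusku]

/z/ before /k/ (voiceless) → [s]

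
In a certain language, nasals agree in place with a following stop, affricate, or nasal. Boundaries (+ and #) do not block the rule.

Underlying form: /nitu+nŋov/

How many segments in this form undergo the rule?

/n/ before /ŋ/ (velar) → [ŋ]
1 segment changes.

1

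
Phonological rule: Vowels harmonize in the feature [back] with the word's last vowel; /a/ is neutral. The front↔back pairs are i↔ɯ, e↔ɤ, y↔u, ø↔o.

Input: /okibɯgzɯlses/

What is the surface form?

[økibigzilses]

/o/ harmonizes with /e/ ([-back]) → [ø]
/ɯ/ harmonizes with /e/ ([-back]) → [i]
/ɯ/ harmonizes with /e/ ([-back]) → [i]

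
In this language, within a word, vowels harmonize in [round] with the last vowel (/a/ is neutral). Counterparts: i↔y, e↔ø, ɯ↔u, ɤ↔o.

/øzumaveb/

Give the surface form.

/ø/ harmonizes with /e/ ([-round]) → [e]
/u/ harmonizes with /e/ ([-round]) → [ɯ]

[ezɯmaveb]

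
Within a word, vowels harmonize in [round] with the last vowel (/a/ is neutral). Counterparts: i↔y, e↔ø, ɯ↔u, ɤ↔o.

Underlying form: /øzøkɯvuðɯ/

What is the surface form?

/ø/ harmonizes with /ɯ/ ([-round]) → [e]
/ø/ harmonizes with /ɯ/ ([-round]) → [e]
/u/ harmonizes with /ɯ/ ([-round]) → [ɯ]

[ezekɯvɯðɯ]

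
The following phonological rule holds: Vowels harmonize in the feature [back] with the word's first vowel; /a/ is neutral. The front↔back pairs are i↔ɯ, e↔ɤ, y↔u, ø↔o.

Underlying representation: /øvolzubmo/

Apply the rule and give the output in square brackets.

/o/ harmonizes with /ø/ ([-back]) → [ø]
/u/ harmonizes with /ø/ ([-back]) → [y]
/o/ harmonizes with /ø/ ([-back]) → [ø]

[øvølzybmø]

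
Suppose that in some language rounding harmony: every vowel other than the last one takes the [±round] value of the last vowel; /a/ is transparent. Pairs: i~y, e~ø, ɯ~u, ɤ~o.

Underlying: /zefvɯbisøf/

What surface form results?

/e/ harmonizes with /ø/ ([+round]) → [ø]
/ɯ/ harmonizes with /ø/ ([+round]) → [u]
/i/ harmonizes with /ø/ ([+round]) → [y]

[zøfvubysøf]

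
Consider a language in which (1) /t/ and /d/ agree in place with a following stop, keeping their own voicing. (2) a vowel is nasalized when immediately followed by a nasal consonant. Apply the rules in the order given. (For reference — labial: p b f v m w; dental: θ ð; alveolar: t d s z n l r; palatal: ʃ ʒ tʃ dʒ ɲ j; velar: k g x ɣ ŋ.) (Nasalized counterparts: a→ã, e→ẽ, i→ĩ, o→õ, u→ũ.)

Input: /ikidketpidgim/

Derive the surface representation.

[ikigkeppiggĩm]

Rule 1: /d/ before /k/ (velar) → [g]
Rule 1: /t/ before /p/ (labial) → [p]
Rule 1: /d/ before /g/ (velar) → [g]
After rule 1: ikigkeppiggim
Rule 2: /i/ before nasal /m/ → [ĩ]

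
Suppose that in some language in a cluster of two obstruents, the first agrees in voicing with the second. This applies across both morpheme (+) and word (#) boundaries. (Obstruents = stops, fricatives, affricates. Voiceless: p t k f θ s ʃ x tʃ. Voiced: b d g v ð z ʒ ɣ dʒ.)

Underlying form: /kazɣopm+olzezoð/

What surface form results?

[kazɣopm+olzezoð]

no segment meets the rule's conditions; no change.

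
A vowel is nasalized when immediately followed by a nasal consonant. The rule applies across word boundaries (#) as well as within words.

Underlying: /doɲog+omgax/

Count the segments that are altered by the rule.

/o/ before nasal /ɲ/ → [õ]
/o/ before nasal /m/ → [õ]
2 segments change.

2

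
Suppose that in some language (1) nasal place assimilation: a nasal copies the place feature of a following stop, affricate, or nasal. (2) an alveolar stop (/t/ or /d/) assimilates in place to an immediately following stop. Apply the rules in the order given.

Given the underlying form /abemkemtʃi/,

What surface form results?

Rule 1: /m/ before /k/ (velar) → [ŋ]
Rule 1: /m/ before /tʃ/ (palatal) → [ɲ]
After rule 1: abeŋkeɲtʃi
Rule 2: no segment meets the rule's conditions; no change.

[abeŋkeɲtʃi]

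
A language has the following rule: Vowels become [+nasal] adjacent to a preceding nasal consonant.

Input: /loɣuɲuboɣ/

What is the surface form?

/u/ after nasal /ɲ/ → [ũ]

[loɣuɲũboɣ]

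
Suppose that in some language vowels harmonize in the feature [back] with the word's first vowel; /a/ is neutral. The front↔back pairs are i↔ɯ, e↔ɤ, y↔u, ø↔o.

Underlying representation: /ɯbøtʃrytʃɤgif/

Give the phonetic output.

/ø/ harmonizes with /ɯ/ ([+back]) → [o]
/y/ harmonizes with /ɯ/ ([+back]) → [u]
/i/ harmonizes with /ɯ/ ([+back]) → [ɯ]

[ɯbotʃrutʃɤgɯf]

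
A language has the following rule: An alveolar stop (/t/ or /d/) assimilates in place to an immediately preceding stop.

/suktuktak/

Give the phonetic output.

[sukkukkak]

/t/ after /k/ (velar) → [k]
/t/ after /k/ (velar) → [k]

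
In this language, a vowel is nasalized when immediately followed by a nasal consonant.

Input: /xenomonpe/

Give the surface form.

[xẽnõmõnpe]

/e/ before nasal /n/ → [ẽ]
/o/ before nasal /m/ → [õ]
/o/ before nasal /n/ → [õ]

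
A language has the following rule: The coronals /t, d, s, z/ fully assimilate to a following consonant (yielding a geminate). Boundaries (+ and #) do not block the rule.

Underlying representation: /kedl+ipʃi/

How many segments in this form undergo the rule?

/d/ before /l/ → [l] (total assimilation)
1 segment changes.

1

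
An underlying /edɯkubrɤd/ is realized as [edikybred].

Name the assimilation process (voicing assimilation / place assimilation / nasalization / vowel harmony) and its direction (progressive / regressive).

/ɯ/→[i] /u/→[y] /ɤ/→[e].
Vowels agree with the first vowel, so the harmony is progressive.

vowel harmony, progressive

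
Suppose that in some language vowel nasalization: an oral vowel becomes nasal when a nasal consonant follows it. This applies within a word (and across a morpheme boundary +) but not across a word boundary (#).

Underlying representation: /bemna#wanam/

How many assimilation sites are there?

3

/e/ before nasal /m/ → [ẽ]
/a/ before nasal /n/ → [ã]
/a/ before nasal /m/ → [ã]
3 segments change.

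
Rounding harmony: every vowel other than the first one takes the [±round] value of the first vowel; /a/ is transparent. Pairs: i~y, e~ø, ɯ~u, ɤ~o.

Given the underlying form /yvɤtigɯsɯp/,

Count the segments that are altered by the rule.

4

/ɤ/ harmonizes with /y/ ([+round]) → [o]
/i/ harmonizes with /y/ ([+round]) → [y]
/ɯ/ harmonizes with /y/ ([+round]) → [u]
/ɯ/ harmonizes with /y/ ([+round]) → [u]
4 segments change.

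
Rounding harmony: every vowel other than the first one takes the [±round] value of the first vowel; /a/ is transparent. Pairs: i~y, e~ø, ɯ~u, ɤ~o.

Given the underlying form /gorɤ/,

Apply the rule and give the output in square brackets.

[goro]

/ɤ/ harmonizes with /o/ ([+round]) → [o]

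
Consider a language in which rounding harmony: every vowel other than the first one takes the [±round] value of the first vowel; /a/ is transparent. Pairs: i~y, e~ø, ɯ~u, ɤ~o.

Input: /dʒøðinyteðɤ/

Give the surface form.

/i/ harmonizes with /ø/ ([+round]) → [y]
/e/ harmonizes with /ø/ ([+round]) → [ø]
/ɤ/ harmonizes with /ø/ ([+round]) → [o]

[dʒøðynytøðo]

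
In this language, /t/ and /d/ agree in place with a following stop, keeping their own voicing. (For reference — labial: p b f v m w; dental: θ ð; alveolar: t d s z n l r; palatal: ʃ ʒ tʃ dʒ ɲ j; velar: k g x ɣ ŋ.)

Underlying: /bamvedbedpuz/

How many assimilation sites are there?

/d/ before /b/ (labial) → [b]
/d/ before /p/ (labial) → [b]
2 segments change.

2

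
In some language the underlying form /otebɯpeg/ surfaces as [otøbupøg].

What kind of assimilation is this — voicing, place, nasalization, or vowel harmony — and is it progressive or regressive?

vowel harmony, progressive

/e/→[ø] /ɯ/→[u] /e/→[ø].
Vowels agree with the first vowel, so the harmony is progressive.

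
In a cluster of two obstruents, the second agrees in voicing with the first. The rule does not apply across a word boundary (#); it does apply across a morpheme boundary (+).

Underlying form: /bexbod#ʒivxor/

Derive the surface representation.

[bexpod#ʒivɣor]

/b/ after /x/ (voiceless) → [p]
/x/ after /v/ (voiced) → [ɣ]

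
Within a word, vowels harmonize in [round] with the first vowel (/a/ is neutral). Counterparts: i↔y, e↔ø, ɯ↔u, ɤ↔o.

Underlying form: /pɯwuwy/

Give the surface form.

[pɯwɯwi]

/u/ harmonizes with /ɯ/ ([-round]) → [ɯ]
/y/ harmonizes with /ɯ/ ([-round]) → [i]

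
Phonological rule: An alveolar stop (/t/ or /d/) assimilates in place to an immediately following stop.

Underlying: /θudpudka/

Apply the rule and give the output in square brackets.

/d/ before /p/ (labial) → [b]
/d/ before /k/ (velar) → [g]

[θubpugka]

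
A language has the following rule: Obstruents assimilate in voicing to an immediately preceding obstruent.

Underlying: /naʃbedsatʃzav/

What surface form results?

/b/ after /ʃ/ (voiceless) → [p]
/s/ after /d/ (voiced) → [z]
/z/ after /tʃ/ (voiceless) → [s]

[naʃpedzatʃsav]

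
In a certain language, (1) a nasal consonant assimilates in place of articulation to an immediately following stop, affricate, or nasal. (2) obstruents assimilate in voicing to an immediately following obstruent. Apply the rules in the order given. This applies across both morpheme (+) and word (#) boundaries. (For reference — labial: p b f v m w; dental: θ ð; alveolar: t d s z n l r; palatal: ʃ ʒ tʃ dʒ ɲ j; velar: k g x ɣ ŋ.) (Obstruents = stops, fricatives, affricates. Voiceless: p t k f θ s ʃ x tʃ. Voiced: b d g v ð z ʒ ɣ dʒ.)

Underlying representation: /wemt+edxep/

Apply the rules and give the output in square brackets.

[went+etxep]

Rule 1: /m/ before /t/ (alveolar) → [n]
After rule 1: went+edxep
Rule 2: /d/ before /x/ (voiceless) → [t]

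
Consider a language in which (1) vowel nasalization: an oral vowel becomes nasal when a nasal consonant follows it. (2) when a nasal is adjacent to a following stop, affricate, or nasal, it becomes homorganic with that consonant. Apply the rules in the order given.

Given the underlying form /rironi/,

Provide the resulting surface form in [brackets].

[rirõni]

Rule 1: /o/ before nasal /n/ → [õ]
After rule 1: rirõni
Rule 2: no segment meets the rule's conditions; no change.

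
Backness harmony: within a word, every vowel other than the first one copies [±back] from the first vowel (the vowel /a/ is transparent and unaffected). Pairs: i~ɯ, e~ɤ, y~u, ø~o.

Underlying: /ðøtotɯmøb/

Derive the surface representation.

[ðøtøtimøb]

/o/ harmonizes with /ø/ ([-back]) → [ø]
/ɯ/ harmonizes with /ø/ ([-back]) → [i]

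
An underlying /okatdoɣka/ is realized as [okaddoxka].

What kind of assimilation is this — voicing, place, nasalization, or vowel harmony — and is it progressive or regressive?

/t/→[d] /ɣ/→[x].
Each target copies a feature from the following segment, so the direction is regressive.

voicing assimilation, regressive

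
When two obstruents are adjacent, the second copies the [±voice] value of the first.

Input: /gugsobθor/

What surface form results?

[gugzobðor]

/s/ after /g/ (voiced) → [z]
/θ/ after /b/ (voiced) → [ð]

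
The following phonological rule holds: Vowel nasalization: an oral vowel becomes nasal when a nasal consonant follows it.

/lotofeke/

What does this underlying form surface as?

[lotofeke]

no segment meets the rule's conditions; no change.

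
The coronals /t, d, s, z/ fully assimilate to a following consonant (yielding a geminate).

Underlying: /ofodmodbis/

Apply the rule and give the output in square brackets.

/d/ before /m/ → [m] (total assimilation)
/d/ before /b/ → [b] (total assimilation)

[ofommobbis]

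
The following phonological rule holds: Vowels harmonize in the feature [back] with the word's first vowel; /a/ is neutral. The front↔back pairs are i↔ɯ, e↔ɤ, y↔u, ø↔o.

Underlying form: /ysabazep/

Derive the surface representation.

[ysabazep]

no segment meets the rule's conditions; no change.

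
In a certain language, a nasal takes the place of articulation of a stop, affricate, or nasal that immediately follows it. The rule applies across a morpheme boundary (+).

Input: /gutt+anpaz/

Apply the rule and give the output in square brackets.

[gutt+ampaz]

/n/ before /p/ (labial) → [m]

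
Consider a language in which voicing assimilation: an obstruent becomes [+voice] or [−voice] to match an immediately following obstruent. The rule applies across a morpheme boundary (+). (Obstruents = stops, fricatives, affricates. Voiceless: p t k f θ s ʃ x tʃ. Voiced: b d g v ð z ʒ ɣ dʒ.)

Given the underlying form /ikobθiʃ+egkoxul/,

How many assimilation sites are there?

2

/b/ before /θ/ (voiceless) → [p]
/g/ before /k/ (voiceless) → [k]
2 segments change.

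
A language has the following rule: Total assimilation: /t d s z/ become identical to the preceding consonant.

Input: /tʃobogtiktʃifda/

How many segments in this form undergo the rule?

2

/t/ after /g/ → [g] (total assimilation)
/d/ after /f/ → [f] (total assimilation)
2 segments change.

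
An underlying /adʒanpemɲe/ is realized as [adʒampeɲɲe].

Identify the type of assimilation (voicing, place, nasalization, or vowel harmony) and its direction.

place assimilation, regressive

/n/→[m] /m/→[ɲ].
Each target copies a feature from the following segment, so the direction is regressive.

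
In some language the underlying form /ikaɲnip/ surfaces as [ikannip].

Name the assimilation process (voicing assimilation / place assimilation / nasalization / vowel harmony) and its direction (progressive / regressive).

/ɲ/→[n].
Each target copies a feature from the following segment, so the direction is regressive.

place assimilation, regressive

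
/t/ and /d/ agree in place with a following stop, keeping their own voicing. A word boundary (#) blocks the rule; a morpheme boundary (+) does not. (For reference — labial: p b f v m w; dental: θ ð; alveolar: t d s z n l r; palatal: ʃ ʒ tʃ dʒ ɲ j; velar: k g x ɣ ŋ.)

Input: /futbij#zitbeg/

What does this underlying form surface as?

[fupbij#zipbeg]

/t/ before /b/ (labial) → [p]
/t/ before /b/ (labial) → [p]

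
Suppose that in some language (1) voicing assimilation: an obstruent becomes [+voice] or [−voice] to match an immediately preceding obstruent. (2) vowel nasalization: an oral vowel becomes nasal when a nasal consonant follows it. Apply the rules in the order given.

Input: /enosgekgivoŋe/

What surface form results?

[ẽnoskekkivõŋe]

Rule 1: /g/ after /s/ (voiceless) → [k]
Rule 1: /g/ after /k/ (voiceless) → [k]
After rule 1: enoskekkivoŋe
Rule 2: /e/ before nasal /n/ → [ẽ]
Rule 2: /o/ before nasal /ŋ/ → [õ]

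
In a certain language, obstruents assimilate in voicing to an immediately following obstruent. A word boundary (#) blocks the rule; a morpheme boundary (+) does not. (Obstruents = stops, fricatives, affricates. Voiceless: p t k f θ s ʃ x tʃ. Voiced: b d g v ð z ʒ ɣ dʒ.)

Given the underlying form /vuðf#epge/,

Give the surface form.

/ð/ before /f/ (voiceless) → [θ]
/p/ before /g/ (voiced) → [b]

[vuθf#ebge]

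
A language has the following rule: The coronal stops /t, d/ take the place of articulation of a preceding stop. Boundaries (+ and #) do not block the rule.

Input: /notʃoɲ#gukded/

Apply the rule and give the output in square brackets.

/d/ after /k/ (velar) → [g]

[notʃoɲ#gukged]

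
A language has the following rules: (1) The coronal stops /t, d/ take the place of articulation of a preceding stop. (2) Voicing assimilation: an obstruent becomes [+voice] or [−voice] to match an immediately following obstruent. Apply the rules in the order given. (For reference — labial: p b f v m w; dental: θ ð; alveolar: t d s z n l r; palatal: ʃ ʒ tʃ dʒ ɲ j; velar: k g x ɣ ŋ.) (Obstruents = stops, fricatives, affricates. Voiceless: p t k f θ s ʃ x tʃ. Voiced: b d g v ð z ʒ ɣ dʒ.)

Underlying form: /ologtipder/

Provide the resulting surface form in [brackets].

Rule 1: /t/ after /g/ (velar) → [k]
Rule 1: /d/ after /p/ (labial) → [b]
After rule 1: ologkipber
Rule 2: /g/ before /k/ (voiceless) → [k]
Rule 2: /p/ before /b/ (voiced) → [b]

[olokkibber]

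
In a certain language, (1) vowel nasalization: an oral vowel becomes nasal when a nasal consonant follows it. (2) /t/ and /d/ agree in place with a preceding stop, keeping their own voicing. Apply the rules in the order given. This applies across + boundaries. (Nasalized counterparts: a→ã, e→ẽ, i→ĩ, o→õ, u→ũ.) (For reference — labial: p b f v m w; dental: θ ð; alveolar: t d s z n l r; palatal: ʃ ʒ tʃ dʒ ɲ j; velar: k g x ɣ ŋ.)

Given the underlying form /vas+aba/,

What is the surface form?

[vas+aba]

Rule 1: no segment meets the rule's conditions; no change.
After rule 1: vas+aba
Rule 2: no segment meets the rule's conditions; no change.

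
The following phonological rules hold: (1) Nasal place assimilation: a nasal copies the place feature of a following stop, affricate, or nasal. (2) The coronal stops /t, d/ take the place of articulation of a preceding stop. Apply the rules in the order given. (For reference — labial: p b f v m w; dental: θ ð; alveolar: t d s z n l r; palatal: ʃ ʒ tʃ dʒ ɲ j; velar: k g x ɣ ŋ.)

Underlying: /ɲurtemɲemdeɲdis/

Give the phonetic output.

[ɲurteɲɲendendis]

Rule 1: /m/ before /ɲ/ (palatal) → [ɲ]
Rule 1: /m/ before /d/ (alveolar) → [n]
Rule 1: /ɲ/ before /d/ (alveolar) → [n]
After rule 1: ɲurteɲɲendendis
Rule 2: no segment meets the rule's conditions; no change.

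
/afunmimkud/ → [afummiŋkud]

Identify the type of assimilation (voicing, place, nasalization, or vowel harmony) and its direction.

/n/→[m] /m/→[ŋ].
Each target copies a feature from the following segment, so the direction is regressive.

place assimilation, regressive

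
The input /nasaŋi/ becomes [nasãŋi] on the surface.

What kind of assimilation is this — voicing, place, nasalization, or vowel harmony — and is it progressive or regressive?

nasalization, regressive

/a/→[ã].
Each target copies a feature from the following segment, so the direction is regressive.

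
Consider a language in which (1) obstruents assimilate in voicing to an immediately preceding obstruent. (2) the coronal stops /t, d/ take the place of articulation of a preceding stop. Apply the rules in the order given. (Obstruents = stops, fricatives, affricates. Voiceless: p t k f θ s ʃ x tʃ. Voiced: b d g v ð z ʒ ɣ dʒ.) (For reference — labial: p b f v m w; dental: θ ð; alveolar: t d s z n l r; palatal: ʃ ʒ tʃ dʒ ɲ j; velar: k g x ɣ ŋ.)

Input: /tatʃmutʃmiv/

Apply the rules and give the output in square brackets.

[tatʃmutʃmiv]

Rule 1: no segment meets the rule's conditions; no change.
After rule 1: tatʃmutʃmiv
Rule 2: no segment meets the rule's conditions; no change.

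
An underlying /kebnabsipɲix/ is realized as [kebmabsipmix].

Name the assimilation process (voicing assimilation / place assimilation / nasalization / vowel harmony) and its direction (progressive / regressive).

/n/→[m] /ɲ/→[m].
Each target copies a feature from the preceding segment, so the direction is progressive.

place assimilation, progressive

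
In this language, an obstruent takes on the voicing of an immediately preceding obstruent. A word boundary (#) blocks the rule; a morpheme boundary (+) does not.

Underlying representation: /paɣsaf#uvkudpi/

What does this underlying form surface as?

[paɣzaf#uvgudbi]

/s/ after /ɣ/ (voiced) → [z]
/k/ after /v/ (voiced) → [g]
/p/ after /d/ (voiced) → [b]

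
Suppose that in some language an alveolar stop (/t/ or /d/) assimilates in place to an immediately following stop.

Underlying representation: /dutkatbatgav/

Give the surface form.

/t/ before /k/ (velar) → [k]
/t/ before /b/ (labial) → [p]
/t/ before /g/ (velar) → [k]

[dukkapbakgav]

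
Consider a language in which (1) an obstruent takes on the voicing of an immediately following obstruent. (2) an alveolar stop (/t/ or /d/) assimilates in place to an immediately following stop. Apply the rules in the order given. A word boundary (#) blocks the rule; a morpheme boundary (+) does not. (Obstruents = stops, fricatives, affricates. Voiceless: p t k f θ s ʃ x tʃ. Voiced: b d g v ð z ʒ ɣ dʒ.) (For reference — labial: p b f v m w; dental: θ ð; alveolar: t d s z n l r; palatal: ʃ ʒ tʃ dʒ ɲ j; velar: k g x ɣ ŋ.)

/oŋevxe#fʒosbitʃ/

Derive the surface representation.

[oŋefxe#vʒozbitʃ]

Rule 1: /v/ before /x/ (voiceless) → [f]
Rule 1: /f/ before /ʒ/ (voiced) → [v]
Rule 1: /s/ before /b/ (voiced) → [z]
After rule 1: oŋefxe#vʒozbitʃ
Rule 2: no segment meets the rule's conditions; no change.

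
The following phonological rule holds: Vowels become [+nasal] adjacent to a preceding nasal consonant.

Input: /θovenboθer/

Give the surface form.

no segment meets the rule's conditions; no change.

[θovenboθer]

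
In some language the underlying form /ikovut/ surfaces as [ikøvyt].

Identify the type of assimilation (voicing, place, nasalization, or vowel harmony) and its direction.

/o/→[ø] /u/→[y].
Vowels agree with the first vowel, so the harmony is progressive.

vowel harmony, progressive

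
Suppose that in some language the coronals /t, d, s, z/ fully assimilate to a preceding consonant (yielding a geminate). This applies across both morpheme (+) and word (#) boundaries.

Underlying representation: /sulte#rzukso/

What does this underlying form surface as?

[sulle#rrukko]

/t/ after /l/ → [l] (total assimilation)
/z/ after /r/ → [r] (total assimilation)
/s/ after /k/ → [k] (total assimilation)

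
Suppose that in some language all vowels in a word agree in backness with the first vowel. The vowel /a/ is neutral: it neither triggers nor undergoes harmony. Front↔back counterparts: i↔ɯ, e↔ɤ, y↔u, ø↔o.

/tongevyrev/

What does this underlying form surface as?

[tongɤvurɤv]

/e/ harmonizes with /o/ ([+back]) → [ɤ]
/y/ harmonizes with /o/ ([+back]) → [u]
/e/ harmonizes with /o/ ([+back]) → [ɤ]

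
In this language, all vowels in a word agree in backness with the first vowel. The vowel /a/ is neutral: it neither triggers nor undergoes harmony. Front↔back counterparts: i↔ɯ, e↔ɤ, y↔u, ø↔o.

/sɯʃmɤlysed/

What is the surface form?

/y/ harmonizes with /ɯ/ ([+back]) → [u]
/e/ harmonizes with /ɯ/ ([+back]) → [ɤ]

[sɯʃmɤlusɤd]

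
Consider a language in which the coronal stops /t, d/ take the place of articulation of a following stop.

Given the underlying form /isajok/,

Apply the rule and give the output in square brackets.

no segment meets the rule's conditions; no change.

[isajok]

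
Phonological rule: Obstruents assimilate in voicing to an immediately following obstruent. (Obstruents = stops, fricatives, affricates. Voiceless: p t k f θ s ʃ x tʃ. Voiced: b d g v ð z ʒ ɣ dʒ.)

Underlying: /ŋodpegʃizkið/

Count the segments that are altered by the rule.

3

/d/ before /p/ (voiceless) → [t]
/g/ before /ʃ/ (voiceless) → [k]
/z/ before /k/ (voiceless) → [s]
3 segments change.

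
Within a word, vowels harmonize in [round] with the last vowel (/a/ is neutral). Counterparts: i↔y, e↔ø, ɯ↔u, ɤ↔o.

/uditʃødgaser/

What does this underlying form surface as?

/u/ harmonizes with /e/ ([-round]) → [ɯ]
/ø/ harmonizes with /e/ ([-round]) → [e]

[ɯditʃedgaser]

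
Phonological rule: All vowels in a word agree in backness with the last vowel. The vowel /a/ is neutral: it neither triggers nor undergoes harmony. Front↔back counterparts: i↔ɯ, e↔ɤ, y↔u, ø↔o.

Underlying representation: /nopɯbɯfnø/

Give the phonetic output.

/o/ harmonizes with /ø/ ([-back]) → [ø]
/ɯ/ harmonizes with /ø/ ([-back]) → [i]
/ɯ/ harmonizes with /ø/ ([-back]) → [i]

[nøpibifnø]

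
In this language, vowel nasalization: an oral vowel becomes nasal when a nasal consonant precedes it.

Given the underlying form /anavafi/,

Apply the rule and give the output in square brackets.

[anãvafi]

/a/ after nasal /n/ → [ã]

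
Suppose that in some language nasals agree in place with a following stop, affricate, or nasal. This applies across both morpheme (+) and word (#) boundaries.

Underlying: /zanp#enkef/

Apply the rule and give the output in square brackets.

[zamp#eŋkef]

/n/ before /p/ (labial) → [m]
/n/ before /k/ (velar) → [ŋ]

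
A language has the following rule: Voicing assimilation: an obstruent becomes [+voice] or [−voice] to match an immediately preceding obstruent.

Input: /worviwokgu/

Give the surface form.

[worviwokku]

/g/ after /k/ (voiceless) → [k]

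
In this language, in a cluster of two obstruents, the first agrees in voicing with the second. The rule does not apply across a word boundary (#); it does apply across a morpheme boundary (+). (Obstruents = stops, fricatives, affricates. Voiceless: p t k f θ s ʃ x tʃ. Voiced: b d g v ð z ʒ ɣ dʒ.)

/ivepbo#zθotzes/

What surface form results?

[ivebbo#sθodzes]

/p/ before /b/ (voiced) → [b]
/z/ before /θ/ (voiceless) → [s]
/t/ before /z/ (voiced) → [d]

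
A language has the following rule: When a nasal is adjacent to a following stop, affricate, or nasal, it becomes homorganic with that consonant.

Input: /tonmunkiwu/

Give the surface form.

/n/ before /m/ (labial) → [m]
/n/ before /k/ (velar) → [ŋ]

[tommuŋkiwu]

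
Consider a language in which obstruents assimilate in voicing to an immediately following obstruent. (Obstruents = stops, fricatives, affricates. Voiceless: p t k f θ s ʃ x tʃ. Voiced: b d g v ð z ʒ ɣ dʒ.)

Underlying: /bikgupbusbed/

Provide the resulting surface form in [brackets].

/k/ before /g/ (voiced) → [g]
/p/ before /b/ (voiced) → [b]
/s/ before /b/ (voiced) → [z]

[biggubbuzbed]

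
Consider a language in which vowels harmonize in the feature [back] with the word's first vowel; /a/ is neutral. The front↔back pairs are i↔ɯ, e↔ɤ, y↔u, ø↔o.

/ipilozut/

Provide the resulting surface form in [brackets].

/o/ harmonizes with /i/ ([-back]) → [ø]
/u/ harmonizes with /i/ ([-back]) → [y]

[ipiløzyt]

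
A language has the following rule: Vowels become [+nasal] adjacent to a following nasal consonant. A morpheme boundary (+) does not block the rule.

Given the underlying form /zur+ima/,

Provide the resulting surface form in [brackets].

[zur+ĩma]

/i/ before nasal /m/ → [ĩ]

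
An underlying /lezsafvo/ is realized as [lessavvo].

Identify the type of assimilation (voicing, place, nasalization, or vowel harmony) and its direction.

voicing assimilation, regressive

/z/→[s] /f/→[v].
Each target copies a feature from the following segment, so the direction is regressive.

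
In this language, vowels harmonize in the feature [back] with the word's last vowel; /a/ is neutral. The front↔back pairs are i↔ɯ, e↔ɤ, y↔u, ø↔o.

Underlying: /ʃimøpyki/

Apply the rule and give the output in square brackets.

[ʃimøpyki]

no segment meets the rule's conditions; no change.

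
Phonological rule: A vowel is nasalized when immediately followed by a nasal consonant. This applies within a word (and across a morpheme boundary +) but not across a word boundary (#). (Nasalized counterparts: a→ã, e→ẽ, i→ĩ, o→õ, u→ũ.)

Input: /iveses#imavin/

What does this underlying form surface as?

[iveses#ĩmavĩn]

/i/ before nasal /m/ → [ĩ]
/i/ before nasal /n/ → [ĩ]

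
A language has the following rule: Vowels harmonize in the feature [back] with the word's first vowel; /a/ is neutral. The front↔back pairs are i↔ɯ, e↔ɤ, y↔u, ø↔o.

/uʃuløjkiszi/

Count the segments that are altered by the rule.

3

/ø/ harmonizes with /u/ ([+back]) → [o]
/i/ harmonizes with /u/ ([+back]) → [ɯ]
/i/ harmonizes with /u/ ([+back]) → [ɯ]
3 segments change.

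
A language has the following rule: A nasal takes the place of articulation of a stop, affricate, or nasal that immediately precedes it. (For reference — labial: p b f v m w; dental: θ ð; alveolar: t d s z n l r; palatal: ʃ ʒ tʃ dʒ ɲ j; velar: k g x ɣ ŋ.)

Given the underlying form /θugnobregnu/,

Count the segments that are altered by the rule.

/n/ after /g/ (velar) → [ŋ]
/n/ after /g/ (velar) → [ŋ]
2 segments change.

2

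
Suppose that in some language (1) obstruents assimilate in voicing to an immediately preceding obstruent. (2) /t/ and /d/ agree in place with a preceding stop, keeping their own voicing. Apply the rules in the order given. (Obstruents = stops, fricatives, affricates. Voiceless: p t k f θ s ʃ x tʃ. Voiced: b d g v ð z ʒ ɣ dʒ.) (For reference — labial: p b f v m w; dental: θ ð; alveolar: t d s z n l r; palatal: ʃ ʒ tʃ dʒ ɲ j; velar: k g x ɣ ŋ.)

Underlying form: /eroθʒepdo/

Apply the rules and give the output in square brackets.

Rule 1: /ʒ/ after /θ/ (voiceless) → [ʃ]
Rule 1: /d/ after /p/ (voiceless) → [t]
After rule 1: eroθʃepto
Rule 2: /t/ after /p/ (labial) → [p]

[eroθʃeppo]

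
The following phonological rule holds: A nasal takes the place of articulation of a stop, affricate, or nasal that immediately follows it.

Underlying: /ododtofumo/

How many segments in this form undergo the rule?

No segment meets the rule's conditions.

0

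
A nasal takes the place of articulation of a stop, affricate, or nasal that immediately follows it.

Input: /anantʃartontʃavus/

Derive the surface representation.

/n/ before /tʃ/ (palatal) → [ɲ]
/n/ before /tʃ/ (palatal) → [ɲ]

[anaɲtʃartoɲtʃavus]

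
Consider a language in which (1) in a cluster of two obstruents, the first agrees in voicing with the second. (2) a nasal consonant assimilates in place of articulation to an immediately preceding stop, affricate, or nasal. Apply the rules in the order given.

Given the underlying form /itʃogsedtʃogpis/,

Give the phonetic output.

[itʃoksettʃokpis]

Rule 1: /g/ before /s/ (voiceless) → [k]
Rule 1: /d/ before /tʃ/ (voiceless) → [t]
Rule 1: /g/ before /p/ (voiceless) → [k]
After rule 1: itʃoksettʃokpis
Rule 2: no segment meets the rule's conditions; no change.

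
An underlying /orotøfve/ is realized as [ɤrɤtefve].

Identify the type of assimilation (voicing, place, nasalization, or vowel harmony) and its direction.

/o/→[ɤ] /o/→[ɤ] /ø/→[e].
Vowels agree with the last vowel, so the harmony is regressive.

vowel harmony, regressive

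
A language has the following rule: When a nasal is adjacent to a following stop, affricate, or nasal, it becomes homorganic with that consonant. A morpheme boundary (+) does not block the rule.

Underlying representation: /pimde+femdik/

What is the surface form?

[pinde+fendik]

/m/ before /d/ (alveolar) → [n]
/m/ before /d/ (alveolar) → [n]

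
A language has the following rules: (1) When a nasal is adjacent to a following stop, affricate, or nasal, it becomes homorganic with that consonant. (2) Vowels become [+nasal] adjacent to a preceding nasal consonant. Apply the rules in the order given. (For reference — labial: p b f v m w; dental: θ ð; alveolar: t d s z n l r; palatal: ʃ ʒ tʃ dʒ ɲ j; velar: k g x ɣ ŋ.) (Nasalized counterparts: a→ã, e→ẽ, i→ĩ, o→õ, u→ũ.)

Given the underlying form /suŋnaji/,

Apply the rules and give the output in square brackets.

[sunnãji]

Rule 1: /ŋ/ before /n/ (alveolar) → [n]
After rule 1: sunnaji
Rule 2: /a/ after nasal /n/ → [ã]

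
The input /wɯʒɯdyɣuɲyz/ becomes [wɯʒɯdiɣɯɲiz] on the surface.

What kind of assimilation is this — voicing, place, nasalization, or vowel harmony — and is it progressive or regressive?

vowel harmony, progressive

/y/→[i] /u/→[ɯ] /y/→[i].
Vowels agree with the first vowel, so the harmony is progressive.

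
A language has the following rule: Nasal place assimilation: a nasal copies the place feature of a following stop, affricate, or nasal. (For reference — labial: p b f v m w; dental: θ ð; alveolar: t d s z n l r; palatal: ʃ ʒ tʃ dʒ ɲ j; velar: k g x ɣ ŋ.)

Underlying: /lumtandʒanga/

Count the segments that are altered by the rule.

/m/ before /t/ (alveolar) → [n]
/n/ before /dʒ/ (palatal) → [ɲ]
/n/ before /g/ (velar) → [ŋ]
3 segments change.

3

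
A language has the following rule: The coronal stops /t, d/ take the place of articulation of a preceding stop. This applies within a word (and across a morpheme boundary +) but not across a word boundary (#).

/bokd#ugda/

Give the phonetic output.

[bokg#ugga]

/d/ after /k/ (velar) → [g]
/d/ after /g/ (velar) → [g]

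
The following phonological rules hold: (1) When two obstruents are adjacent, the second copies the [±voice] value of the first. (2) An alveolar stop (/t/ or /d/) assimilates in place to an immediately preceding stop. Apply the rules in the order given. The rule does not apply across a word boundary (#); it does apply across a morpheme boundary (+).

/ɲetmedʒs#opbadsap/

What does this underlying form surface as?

[ɲetmedʒz#oppadzap]

Rule 1: /s/ after /dʒ/ (voiced) → [z]
Rule 1: /b/ after /p/ (voiceless) → [p]
Rule 1: /s/ after /d/ (voiced) → [z]
After rule 1: ɲetmedʒz#oppadzap
Rule 2: no segment meets the rule's conditions; no change.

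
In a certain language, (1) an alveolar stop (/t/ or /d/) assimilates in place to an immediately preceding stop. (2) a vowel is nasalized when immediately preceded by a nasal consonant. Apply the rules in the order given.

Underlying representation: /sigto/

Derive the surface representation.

[sigko]

Rule 1: /t/ after /g/ (velar) → [k]
After rule 1: sigko
Rule 2: no segment meets the rule's conditions; no change.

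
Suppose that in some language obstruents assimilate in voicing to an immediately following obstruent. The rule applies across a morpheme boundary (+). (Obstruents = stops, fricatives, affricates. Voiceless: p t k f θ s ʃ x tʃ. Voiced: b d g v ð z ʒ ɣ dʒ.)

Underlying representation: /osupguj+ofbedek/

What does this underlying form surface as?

/p/ before /g/ (voiced) → [b]
/f/ before /b/ (voiced) → [v]

[osubguj+ovbedek]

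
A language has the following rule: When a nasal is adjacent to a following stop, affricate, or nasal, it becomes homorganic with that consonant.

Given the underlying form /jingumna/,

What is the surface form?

/n/ before /g/ (velar) → [ŋ]
/m/ before /n/ (alveolar) → [n]

[jiŋgunna]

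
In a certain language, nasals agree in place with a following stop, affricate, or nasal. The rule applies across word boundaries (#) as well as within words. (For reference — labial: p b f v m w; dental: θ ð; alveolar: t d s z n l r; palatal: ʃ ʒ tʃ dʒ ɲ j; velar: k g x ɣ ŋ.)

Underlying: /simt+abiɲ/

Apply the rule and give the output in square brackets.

/m/ before /t/ (alveolar) → [n]

[sint+abiɲ]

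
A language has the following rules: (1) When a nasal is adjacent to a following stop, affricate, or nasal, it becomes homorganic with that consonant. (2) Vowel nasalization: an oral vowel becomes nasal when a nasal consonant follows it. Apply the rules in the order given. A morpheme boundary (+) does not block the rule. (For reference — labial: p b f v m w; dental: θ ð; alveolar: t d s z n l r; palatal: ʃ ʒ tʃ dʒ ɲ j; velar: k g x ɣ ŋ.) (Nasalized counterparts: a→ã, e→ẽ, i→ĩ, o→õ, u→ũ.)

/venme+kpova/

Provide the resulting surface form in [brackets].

[vẽmme+kpova]

Rule 1: /n/ before /m/ (labial) → [m]
After rule 1: vemme+kpova
Rule 2: /e/ before nasal /m/ → [ẽ]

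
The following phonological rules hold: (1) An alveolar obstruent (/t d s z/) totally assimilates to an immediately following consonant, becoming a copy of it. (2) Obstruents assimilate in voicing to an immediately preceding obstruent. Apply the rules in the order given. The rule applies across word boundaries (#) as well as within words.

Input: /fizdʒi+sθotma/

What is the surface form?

[fidʒdʒi+θθomma]

Rule 1: /z/ before /dʒ/ → [dʒ] (total assimilation)
Rule 1: /s/ before /θ/ → [θ] (total assimilation)
Rule 1: /t/ before /m/ → [m] (total assimilation)
After rule 1: fidʒdʒi+θθomma
Rule 2: no segment meets the rule's conditions; no change.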